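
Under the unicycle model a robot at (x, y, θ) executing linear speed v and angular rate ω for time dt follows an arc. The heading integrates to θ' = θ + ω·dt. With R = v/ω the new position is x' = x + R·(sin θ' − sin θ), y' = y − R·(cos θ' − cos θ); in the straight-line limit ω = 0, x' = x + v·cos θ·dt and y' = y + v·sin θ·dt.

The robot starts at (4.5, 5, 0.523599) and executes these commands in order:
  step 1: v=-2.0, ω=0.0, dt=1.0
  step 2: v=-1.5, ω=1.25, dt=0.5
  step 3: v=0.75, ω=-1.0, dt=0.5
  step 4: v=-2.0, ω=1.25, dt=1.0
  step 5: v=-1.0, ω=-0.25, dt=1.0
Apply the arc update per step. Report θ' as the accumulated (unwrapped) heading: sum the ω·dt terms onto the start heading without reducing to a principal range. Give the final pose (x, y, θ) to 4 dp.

step 1: θ'=0.5236 (straight) → pose (2.7679, 4.0000, 0.5236)
step 2: θ'=1.1486 (R=-1.2000) → pose (2.2733, 3.4525, 1.1486)
step 3: θ'=0.6486 (R=-0.7500) → pose (2.5044, 3.7429, 0.6486)
step 4: θ'=1.8986 (R=-1.6000) → pose (1.9561, 1.9526, 1.8986)
step 5: θ'=1.6486 (R=4.0000) → pose (2.1570, 0.9757, 1.6486)

(2.1570, 0.9757, 1.6486)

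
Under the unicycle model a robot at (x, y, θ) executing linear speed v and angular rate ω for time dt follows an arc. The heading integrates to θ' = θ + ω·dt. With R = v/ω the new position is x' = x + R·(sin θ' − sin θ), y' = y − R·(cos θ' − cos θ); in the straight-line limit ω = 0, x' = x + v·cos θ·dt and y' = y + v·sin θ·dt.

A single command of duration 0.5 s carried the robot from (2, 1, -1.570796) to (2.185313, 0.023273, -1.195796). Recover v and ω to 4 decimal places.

v = 2.0000, ω = 0.7500

Δθ = -1.195796 − -1.570796 = 0.375000
ω = Δθ/dt = 0.375000/0.5 = 0.7500
R = −Δy/(cos θ' − cos θ) = 2.6667
v = R·ω = 2.6667·0.7500 = 2.0000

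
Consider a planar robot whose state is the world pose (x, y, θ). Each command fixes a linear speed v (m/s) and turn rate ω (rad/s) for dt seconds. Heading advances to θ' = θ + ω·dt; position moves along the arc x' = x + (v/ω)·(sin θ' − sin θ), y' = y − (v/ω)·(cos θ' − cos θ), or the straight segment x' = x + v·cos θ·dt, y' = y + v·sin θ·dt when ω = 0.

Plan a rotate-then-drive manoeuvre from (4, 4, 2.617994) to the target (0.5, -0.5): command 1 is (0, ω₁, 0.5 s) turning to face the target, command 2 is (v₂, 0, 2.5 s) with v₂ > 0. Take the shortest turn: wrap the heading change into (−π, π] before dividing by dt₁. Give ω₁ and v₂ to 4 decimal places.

ω₁ = 2.8667, v₂ = 2.2804

heading to target = atan2(-0.5−4, 0.5−4) = -2.2318
Δθ = wrap(-2.2318 − 2.6180) = 1.4334; ω₁ = Δθ/dt₁ = 2.8667
distance = √((0.5−4)² + (-0.5−4)²) = 5.7009; v₂ = distance/dt₂ = 2.2804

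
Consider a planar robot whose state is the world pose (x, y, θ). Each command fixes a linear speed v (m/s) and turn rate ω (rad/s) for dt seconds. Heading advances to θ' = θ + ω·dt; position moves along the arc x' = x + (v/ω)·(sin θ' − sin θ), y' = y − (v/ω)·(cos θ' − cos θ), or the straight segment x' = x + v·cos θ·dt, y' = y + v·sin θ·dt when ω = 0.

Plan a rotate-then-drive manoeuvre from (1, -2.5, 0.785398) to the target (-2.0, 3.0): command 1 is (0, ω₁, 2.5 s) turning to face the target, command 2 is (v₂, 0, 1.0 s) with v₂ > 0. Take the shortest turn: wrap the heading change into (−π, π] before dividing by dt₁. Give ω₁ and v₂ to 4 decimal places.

ω₁ = 0.5139, v₂ = 6.2650

heading to target = atan2(3−-2.5, -2−1) = 2.0701
Δθ = wrap(2.0701 − 0.7854) = 1.2847; ω₁ = Δθ/dt₁ = 0.5139
distance = √((-2−1)² + (3−-2.5)²) = 6.2650; v₂ = distance/dt₂ = 6.2650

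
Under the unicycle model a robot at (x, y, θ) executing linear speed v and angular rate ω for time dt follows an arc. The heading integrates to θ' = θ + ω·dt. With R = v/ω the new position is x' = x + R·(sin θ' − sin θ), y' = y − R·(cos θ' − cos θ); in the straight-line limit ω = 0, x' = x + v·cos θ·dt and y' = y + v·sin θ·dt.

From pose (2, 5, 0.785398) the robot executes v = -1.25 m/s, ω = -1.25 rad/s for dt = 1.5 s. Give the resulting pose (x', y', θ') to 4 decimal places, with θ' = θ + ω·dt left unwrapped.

θ' = 0.7854 + -1.25·1.5 = -1.0896
R = v/ω = -1.25/-1.25 = 1.0000
x' = 2 + 1.0000·(sin -1.0896 − sin 0.7854) = 0.4065
y' = 5 − 1.0000·(cos -1.0896 − cos 0.7854) = 5.2443

(0.4065, 5.2443, -1.0896)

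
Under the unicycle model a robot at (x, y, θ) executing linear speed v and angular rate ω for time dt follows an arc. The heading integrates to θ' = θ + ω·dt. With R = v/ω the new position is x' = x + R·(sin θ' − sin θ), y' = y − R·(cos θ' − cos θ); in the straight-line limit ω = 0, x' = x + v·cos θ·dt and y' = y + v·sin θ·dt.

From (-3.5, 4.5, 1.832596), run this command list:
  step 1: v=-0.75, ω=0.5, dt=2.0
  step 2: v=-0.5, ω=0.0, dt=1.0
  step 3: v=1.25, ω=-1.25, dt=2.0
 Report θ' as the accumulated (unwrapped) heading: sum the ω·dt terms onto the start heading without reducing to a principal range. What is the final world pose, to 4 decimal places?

step 1: θ'=2.8326 (R=-1.5000) → pose (-2.5073, 3.4593, 2.8326)
step 2: θ'=2.8326 (straight) → pose (-2.0309, 3.3072, 2.8326)
step 3: θ'=0.3326 (R=-1.0000) → pose (-2.0533, 5.2051, 0.3326)

(-2.0533, 5.2051, 0.3326)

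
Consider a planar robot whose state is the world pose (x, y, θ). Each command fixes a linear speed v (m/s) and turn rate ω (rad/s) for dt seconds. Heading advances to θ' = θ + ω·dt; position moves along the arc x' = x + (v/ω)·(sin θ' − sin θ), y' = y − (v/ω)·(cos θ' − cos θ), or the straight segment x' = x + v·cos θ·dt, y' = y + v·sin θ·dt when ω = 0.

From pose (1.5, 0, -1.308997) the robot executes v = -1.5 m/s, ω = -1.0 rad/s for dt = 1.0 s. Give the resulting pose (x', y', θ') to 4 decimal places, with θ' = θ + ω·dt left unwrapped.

θ' = -1.3090 + -1.0·1.0 = -2.3090
R = v/ω = -1.5/-1.0 = 1.5000
x' = 1.5 + 1.5000·(sin -2.3090 − sin -1.3090) = 1.8394
y' = 0 − 1.5000·(cos -2.3090 − cos -1.3090) = 1.3977

(1.8394, 1.3977, -2.3090)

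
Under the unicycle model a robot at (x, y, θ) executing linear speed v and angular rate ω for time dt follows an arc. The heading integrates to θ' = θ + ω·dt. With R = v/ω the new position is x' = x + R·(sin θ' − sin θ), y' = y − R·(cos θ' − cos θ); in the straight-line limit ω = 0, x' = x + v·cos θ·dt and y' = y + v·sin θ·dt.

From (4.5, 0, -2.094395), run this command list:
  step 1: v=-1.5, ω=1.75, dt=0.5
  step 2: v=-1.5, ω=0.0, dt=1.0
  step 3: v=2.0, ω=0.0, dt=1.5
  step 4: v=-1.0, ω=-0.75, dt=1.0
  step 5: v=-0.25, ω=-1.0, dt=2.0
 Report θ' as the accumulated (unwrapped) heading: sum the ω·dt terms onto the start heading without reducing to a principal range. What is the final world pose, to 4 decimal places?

step 1: θ'=-1.2194 (R=-0.8571) → pose (4.5625, 0.7236, -1.2194)
step 2: θ'=-1.2194 (straight) → pose (4.0461, 2.1319, -1.2194)
step 3: θ'=-1.2194 (straight) → pose (5.0788, -0.6847, -1.2194)
step 4: θ'=-1.9694 (R=1.3333) → pose (5.1018, 0.2917, -1.9694)
step 5: θ'=-3.9694 (R=0.2500) → pose (5.5163, 0.3638, -3.9694)

(5.5163, 0.3638, -3.9694)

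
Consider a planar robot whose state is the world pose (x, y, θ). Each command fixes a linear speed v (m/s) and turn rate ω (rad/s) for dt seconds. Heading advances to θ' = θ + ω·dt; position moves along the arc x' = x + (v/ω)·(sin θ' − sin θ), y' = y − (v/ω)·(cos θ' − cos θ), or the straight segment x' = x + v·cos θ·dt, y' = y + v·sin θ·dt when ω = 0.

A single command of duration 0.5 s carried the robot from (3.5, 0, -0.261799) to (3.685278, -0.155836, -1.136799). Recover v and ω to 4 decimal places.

Δθ = -1.136799 − -0.261799 = -0.875000
ω = Δθ/dt = -0.875000/0.5 = -1.7500
R = Δx/(sin θ' − sin θ) = -0.2857
v = R·ω = -0.2857·-1.7500 = 0.5000

v = 0.5000, ω = -1.7500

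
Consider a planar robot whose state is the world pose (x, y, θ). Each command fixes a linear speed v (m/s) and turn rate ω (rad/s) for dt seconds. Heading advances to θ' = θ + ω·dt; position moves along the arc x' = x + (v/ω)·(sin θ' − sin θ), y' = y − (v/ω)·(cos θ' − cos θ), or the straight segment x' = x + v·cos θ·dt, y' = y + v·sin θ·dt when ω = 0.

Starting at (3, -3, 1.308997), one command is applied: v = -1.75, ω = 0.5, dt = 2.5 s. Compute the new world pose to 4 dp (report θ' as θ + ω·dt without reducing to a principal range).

(4.4551, -6.8285, 2.5590)

θ' = 1.3090 + 0.5·2.5 = 2.5590
R = v/ω = -1.75/0.5 = -3.5000
x' = 3 + -3.5000·(sin 2.5590 − sin 1.3090) = 4.4551
y' = -3 − -3.5000·(cos 2.5590 − cos 1.3090) = -6.8285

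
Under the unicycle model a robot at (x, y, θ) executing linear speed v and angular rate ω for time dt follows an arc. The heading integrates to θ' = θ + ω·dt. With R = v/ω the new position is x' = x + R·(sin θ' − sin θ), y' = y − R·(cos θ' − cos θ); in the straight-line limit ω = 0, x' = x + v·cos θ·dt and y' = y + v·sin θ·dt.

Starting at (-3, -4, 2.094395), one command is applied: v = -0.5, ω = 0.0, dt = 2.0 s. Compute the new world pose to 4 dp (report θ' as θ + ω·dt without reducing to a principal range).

θ' = 2.0944 + 0.0·2.0 = 2.0944
ω = 0 → straight: x' = -3 + -0.5·cos(2.0944)·2.0 = -2.5000
y' = -4 + -0.5·sin(2.0944)·2.0 = -4.8660

(-2.5000, -4.8660, 2.0944)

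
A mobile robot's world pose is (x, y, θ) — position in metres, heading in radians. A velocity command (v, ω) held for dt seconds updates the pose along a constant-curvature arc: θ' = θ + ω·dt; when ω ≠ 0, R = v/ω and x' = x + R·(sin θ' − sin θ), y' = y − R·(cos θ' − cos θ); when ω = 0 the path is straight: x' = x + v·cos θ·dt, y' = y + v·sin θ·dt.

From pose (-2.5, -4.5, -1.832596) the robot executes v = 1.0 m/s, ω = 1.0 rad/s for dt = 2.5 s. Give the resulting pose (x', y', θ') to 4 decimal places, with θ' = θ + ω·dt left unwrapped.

θ' = -1.8326 + 1.0·2.5 = 0.6674
R = v/ω = 1.0/1.0 = 1.0000
x' = -2.5 + 1.0000·(sin 0.6674 − sin -1.8326) = -0.9151
y' = -4.5 − 1.0000·(cos 0.6674 − cos -1.8326) = -5.5443

(-0.9151, -5.5443, 0.6674)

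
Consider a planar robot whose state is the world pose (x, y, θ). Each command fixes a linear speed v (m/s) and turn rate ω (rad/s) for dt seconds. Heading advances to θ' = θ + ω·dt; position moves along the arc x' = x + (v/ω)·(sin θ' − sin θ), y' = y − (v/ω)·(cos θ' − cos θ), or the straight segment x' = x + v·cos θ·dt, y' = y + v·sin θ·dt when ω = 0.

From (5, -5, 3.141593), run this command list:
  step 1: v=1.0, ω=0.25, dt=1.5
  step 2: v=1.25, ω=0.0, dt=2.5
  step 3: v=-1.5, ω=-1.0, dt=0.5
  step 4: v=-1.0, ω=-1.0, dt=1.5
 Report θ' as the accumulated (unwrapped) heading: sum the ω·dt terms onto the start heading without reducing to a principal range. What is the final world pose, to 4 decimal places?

step 1: θ'=3.5166 (R=4.0000) → pose (3.5349, -5.2780, 3.5166)
step 2: θ'=3.5166 (straight) → pose (0.6271, -6.4226, 3.5166)
step 3: θ'=3.0166 (R=1.5000) → pose (1.3635, -6.3300, 3.0166)
step 4: θ'=1.5166 (R=1.0000) → pose (2.2374, -7.3764, 1.5166)

(2.2374, -7.3764, 1.5166)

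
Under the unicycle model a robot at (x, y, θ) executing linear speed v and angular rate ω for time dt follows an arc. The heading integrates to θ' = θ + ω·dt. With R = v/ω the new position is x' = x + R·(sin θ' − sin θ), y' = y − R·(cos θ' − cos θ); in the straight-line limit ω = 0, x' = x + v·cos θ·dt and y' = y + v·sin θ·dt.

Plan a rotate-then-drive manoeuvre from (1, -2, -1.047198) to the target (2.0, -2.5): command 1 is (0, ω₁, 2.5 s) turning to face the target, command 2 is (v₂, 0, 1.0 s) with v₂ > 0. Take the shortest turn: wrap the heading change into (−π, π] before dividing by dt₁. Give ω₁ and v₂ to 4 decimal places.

ω₁ = 0.2334, v₂ = 1.1180

heading to target = atan2(-2.5−-2, 2−1) = -0.4636
Δθ = wrap(-0.4636 − -1.0472) = 0.5836; ω₁ = Δθ/dt₁ = 0.2334
distance = √((2−1)² + (-2.5−-2)²) = 1.1180; v₂ = distance/dt₂ = 1.1180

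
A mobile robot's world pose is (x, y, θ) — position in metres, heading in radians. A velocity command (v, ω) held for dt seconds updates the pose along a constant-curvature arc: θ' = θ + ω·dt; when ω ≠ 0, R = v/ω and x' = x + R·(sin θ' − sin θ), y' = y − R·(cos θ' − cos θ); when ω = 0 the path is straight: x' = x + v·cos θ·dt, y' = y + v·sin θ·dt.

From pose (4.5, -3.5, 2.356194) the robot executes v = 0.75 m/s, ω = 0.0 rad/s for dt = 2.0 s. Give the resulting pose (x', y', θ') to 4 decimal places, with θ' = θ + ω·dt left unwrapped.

(3.4393, -2.4393, 2.3562)

θ' = 2.3562 + 0.0·2.0 = 2.3562
ω = 0 → straight: x' = 4.5 + 0.75·cos(2.3562)·2.0 = 3.4393
y' = -3.5 + 0.75·sin(2.3562)·2.0 = -2.4393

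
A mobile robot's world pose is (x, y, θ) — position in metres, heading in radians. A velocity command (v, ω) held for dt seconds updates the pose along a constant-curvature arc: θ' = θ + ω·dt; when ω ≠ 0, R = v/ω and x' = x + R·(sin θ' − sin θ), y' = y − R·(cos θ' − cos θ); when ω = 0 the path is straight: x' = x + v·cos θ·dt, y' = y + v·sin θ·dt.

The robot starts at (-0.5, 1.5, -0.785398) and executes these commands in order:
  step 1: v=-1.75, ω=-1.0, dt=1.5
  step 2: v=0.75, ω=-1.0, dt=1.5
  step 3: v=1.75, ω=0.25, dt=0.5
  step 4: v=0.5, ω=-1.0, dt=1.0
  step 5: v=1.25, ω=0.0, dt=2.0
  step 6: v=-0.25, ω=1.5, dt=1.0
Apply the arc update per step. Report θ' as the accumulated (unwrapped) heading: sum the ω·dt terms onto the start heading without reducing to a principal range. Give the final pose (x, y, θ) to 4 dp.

step 1: θ'=-2.2854 (R=1.7500) → pose (-0.5844, 3.8842, -2.2854)
step 2: θ'=-3.7854 (R=-0.7500) → pose (-1.6011, 3.7759, -3.7854)
step 3: θ'=-3.6604 (R=7.0000) → pose (-2.3319, 4.2560, -3.6604)
step 4: θ'=-4.6604 (R=-0.5000) → pose (-2.5833, 4.6643, -4.6604)
step 5: θ'=-4.6604 (straight) → pose (-2.7133, 7.1609, -4.6604)
step 6: θ'=-3.1604 (R=-0.1667) → pose (-2.5499, 7.0029, -3.1604)

(-2.5499, 7.0029, -3.1604)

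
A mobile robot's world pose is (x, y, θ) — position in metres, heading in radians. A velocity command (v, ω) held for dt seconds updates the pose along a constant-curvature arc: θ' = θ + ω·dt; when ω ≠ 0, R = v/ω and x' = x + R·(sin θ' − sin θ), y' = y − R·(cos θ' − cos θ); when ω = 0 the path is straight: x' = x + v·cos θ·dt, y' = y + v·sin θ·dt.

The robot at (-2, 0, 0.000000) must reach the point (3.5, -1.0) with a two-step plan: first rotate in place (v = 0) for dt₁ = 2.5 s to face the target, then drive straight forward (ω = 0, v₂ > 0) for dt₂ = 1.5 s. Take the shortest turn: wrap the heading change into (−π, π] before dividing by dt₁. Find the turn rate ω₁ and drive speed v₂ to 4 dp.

heading to target = atan2(-1−0, 3.5−-2) = -0.1799
Δθ = wrap(-0.1799 − 0.0000) = -0.1799; ω₁ = Δθ/dt₁ = -0.0719
distance = √((3.5−-2)² + (-1−0)²) = 5.5902; v₂ = distance/dt₂ = 3.7268

ω₁ = -0.0719, v₂ = 3.7268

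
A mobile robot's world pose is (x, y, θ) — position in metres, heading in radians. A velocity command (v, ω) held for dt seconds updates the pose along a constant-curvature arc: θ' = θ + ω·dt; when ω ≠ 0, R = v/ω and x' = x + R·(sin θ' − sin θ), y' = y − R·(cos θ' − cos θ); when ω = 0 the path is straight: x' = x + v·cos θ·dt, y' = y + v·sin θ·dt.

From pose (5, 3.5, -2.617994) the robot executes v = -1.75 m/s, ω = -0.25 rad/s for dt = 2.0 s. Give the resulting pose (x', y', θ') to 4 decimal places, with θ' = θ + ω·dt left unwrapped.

θ' = -2.6180 + -0.25·2.0 = -3.1180
R = v/ω = -1.75/-0.25 = 7.0000
x' = 5 + 7.0000·(sin -3.1180 − sin -2.6180) = 8.3348
y' = 3.5 − 7.0000·(cos -3.1180 − cos -2.6180) = 4.4359

(8.3348, 4.4359, -3.1180)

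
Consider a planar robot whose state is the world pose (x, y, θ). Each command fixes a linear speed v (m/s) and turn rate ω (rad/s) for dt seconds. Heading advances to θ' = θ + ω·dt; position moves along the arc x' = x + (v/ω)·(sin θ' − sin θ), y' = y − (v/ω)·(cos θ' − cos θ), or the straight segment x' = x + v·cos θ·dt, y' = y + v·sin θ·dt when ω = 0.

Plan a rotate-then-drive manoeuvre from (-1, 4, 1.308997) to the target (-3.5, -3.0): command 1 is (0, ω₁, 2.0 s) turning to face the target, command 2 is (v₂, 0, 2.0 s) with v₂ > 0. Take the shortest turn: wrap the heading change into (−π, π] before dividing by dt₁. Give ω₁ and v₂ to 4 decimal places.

ω₁ = 1.5302, v₂ = 3.7165

heading to target = atan2(-3−4, -3.5−-1) = -1.9138
Δθ = wrap(-1.9138 − 1.3090) = 3.0604; ω₁ = Δθ/dt₁ = 1.5302
distance = √((-3.5−-1)² + (-3−4)²) = 7.4330; v₂ = distance/dt₂ = 3.7165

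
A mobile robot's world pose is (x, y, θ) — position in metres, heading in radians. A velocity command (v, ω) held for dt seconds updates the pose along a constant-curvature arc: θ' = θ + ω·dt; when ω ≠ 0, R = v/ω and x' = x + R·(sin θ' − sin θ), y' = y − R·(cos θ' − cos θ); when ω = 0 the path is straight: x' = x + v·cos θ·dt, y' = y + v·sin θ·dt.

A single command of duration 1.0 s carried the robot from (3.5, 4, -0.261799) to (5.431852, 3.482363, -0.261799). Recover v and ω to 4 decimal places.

v = 2.0000, ω = 0.0000

Δθ = -0.261799 − -0.261799 = 0.000000
ω = Δθ/dt = 0.000000/1.0 = 0.0000
ω = 0 → v = (Δx·cos θ + Δy·sin θ)/dt = 2.0000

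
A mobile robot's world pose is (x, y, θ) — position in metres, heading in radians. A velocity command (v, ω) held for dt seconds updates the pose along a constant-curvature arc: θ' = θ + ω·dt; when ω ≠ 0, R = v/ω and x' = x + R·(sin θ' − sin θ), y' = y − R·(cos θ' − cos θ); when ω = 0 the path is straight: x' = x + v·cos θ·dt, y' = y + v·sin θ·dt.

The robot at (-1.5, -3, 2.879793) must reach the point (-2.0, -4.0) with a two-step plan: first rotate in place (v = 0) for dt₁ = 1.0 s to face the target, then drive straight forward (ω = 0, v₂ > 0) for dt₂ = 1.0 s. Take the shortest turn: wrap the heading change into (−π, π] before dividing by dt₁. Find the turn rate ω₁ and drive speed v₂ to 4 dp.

ω₁ = 1.3689, v₂ = 1.1180

heading to target = atan2(-4−-3, -2−-1.5) = -2.0344
Δθ = wrap(-2.0344 − 2.8798) = 1.3689; ω₁ = Δθ/dt₁ = 1.3689
distance = √((-2−-1.5)² + (-4−-3)²) = 1.1180; v₂ = distance/dt₂ = 1.1180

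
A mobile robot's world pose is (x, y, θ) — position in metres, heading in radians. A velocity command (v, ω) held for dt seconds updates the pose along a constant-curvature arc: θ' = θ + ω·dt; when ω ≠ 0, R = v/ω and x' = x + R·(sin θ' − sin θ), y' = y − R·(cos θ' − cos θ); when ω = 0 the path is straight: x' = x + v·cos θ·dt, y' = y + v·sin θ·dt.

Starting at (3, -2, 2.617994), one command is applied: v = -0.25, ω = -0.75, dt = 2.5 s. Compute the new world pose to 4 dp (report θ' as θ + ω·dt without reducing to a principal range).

θ' = 2.6180 + -0.75·2.5 = 0.7430
R = v/ω = -0.25/-0.75 = 0.3333
x' = 3 + 0.3333·(sin 0.7430 − sin 2.6180) = 3.0588
y' = -2 − 0.3333·(cos 0.7430 − cos 2.6180) = -2.5342

(3.0588, -2.5342, 0.7430)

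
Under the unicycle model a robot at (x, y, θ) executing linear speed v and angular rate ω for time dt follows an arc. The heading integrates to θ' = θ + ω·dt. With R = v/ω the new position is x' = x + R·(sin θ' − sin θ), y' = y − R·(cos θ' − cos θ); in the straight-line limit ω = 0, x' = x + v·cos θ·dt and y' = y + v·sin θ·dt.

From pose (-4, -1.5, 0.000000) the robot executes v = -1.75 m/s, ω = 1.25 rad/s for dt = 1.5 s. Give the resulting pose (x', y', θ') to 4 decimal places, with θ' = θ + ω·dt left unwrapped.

(-5.3357, -3.3193, 1.8750)

θ' = 0.0000 + 1.25·1.5 = 1.8750
R = v/ω = -1.75/1.25 = -1.4000
x' = -4 + -1.4000·(sin 1.8750 − sin 0.0000) = -5.3357
y' = -1.5 − -1.4000·(cos 1.8750 − cos 0.0000) = -3.3193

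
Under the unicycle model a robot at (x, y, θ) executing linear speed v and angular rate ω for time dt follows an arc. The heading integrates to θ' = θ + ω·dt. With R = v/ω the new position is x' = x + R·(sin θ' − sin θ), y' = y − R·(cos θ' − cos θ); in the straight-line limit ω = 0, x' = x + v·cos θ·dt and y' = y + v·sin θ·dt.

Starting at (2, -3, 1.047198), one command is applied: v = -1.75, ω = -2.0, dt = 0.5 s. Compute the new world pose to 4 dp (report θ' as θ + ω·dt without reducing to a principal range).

(1.2835, -3.4365, 0.0472)

θ' = 1.0472 + -2.0·0.5 = 0.0472
R = v/ω = -1.75/-2.0 = 0.8750
x' = 2 + 0.8750·(sin 0.0472 − sin 1.0472) = 1.2835
y' = -3 − 0.8750·(cos 0.0472 − cos 1.0472) = -3.4365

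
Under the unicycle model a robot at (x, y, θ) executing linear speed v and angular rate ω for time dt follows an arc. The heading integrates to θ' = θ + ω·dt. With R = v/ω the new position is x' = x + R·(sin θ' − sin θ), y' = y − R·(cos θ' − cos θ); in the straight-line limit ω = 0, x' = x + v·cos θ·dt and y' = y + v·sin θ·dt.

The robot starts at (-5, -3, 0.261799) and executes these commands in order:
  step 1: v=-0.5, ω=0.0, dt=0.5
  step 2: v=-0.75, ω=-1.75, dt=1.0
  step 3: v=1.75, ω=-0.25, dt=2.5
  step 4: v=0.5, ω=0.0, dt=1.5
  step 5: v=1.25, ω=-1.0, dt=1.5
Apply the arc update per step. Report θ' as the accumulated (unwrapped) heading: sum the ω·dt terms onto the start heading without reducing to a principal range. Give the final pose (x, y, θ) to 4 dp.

step 1: θ'=0.2618 (straight) → pose (-5.2415, -3.0647, 0.2618)
step 2: θ'=-1.4882 (R=0.4286) → pose (-5.7795, -2.6861, -1.4882)
step 3: θ'=-2.1132 (R=-7.0000) → pose (-6.7604, -6.8770, -2.1132)
step 4: θ'=-2.1132 (straight) → pose (-7.1475, -7.5193, -2.1132)
step 5: θ'=-3.6132 (R=-1.2500) → pose (-8.7860, -7.9876, -3.6132)

(-8.7860, -7.9876, -3.6132)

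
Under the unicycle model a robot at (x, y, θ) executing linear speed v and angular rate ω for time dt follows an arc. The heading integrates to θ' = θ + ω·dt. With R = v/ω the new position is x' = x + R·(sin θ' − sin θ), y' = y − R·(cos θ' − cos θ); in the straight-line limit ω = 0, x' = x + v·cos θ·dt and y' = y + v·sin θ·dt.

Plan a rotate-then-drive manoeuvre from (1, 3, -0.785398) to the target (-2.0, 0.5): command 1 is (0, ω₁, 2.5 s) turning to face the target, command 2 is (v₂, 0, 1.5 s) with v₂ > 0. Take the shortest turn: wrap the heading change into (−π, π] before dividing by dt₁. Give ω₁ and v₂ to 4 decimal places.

heading to target = atan2(0.5−3, -2−1) = -2.4469
Δθ = wrap(-2.4469 − -0.7854) = -1.6615; ω₁ = Δθ/dt₁ = -0.6646
distance = √((-2−1)² + (0.5−3)²) = 3.9051; v₂ = distance/dt₂ = 2.6034

ω₁ = -0.6646, v₂ = 2.6034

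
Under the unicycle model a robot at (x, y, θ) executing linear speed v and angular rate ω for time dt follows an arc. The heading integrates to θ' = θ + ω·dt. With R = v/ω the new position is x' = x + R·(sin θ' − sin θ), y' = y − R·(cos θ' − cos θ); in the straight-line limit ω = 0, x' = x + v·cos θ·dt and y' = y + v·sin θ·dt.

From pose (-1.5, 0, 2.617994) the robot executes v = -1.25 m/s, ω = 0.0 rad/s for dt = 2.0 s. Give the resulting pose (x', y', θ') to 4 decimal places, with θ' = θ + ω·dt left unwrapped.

(0.6651, -1.2500, 2.6180)

θ' = 2.6180 + 0.0·2.0 = 2.6180
ω = 0 → straight: x' = -1.5 + -1.25·cos(2.6180)·2.0 = 0.6651
y' = 0 + -1.25·sin(2.6180)·2.0 = -1.2500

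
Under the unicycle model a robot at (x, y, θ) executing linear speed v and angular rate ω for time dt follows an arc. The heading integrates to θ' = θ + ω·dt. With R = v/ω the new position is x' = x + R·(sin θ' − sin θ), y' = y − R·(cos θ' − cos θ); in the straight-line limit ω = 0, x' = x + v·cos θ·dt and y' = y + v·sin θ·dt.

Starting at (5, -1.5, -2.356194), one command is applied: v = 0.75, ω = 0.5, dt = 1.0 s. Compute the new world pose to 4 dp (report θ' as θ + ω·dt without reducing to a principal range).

(4.6213, -2.1384, -1.8562)

θ' = -2.3562 + 0.5·1.0 = -1.8562
R = v/ω = 0.75/0.5 = 1.5000
x' = 5 + 1.5000·(sin -1.8562 − sin -2.3562) = 4.6213
y' = -1.5 − 1.5000·(cos -1.8562 − cos -2.3562) = -2.1384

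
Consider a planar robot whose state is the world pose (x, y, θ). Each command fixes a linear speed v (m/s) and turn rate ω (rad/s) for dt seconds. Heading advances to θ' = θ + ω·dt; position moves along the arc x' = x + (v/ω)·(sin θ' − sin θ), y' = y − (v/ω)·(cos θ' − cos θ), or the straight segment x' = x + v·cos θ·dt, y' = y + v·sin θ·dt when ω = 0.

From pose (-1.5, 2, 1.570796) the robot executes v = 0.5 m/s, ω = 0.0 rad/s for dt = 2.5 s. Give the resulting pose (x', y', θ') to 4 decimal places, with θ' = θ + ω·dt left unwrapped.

(-1.5000, 3.2500, 1.5708)

θ' = 1.5708 + 0.0·2.5 = 1.5708
ω = 0 → straight: x' = -1.5 + 0.5·cos(1.5708)·2.5 = -1.5000
y' = 2 + 0.5·sin(1.5708)·2.5 = 3.2500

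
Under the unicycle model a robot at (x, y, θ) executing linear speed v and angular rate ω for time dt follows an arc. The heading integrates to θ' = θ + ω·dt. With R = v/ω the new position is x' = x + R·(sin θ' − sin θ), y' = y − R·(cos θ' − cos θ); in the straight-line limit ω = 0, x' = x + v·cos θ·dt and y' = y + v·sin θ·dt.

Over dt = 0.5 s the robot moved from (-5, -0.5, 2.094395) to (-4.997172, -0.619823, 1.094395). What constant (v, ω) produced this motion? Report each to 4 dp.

v = -0.2500, ω = -2.0000

Δθ = 1.094395 − 2.094395 = -1.000000
ω = Δθ/dt = -1.000000/0.5 = -2.0000
R = −Δy/(cos θ' − cos θ) = 0.1250
v = R·ω = 0.1250·-2.0000 = -0.2500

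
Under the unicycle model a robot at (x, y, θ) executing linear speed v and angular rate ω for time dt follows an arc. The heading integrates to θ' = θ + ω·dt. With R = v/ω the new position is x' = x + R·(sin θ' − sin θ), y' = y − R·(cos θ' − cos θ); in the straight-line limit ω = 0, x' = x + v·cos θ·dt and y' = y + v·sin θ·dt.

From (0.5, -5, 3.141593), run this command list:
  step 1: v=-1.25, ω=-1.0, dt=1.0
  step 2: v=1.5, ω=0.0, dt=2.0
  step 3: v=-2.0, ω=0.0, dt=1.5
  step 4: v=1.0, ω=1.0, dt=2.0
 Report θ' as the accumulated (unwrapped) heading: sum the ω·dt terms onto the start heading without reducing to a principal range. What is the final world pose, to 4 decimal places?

(-0.1311, -5.5746, 4.1416)

step 1: θ'=2.1416 (R=1.2500) → pose (1.5518, -5.5746, 2.1416)
step 2: θ'=2.1416 (straight) → pose (-0.0691, -3.0502, 2.1416)
step 3: θ'=2.1416 (straight) → pose (1.5518, -5.5746, 2.1416)
step 4: θ'=4.1416 (R=1.0000) → pose (-0.1311, -5.5746, 4.1416)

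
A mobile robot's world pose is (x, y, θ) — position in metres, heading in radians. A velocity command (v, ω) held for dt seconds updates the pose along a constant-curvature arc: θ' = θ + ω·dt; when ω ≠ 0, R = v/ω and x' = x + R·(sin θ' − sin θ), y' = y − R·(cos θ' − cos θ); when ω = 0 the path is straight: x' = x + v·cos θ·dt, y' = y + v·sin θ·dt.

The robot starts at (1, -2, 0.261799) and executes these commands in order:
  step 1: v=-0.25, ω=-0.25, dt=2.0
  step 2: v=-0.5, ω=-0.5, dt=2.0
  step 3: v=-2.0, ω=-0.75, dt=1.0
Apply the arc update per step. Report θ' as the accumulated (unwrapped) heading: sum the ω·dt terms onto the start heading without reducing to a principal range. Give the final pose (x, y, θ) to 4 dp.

step 1: θ'=-0.2382 (R=1.0000) → pose (0.5052, -2.0058, -0.2382)
step 2: θ'=-1.2382 (R=1.0000) → pose (-0.2040, -1.3606, -1.2382)
step 3: θ'=-1.9882 (R=2.6667) → pose (-0.1212, 0.5911, -1.9882)

(-0.1212, 0.5911, -1.9882)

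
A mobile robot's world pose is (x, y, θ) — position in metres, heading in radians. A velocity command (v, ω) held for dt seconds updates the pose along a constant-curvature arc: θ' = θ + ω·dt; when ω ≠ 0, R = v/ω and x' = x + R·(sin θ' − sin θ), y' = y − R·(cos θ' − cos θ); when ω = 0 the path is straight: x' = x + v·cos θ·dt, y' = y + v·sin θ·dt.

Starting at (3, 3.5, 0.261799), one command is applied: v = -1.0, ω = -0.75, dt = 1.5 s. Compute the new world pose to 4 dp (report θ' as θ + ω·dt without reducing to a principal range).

(1.6417, 3.9212, -0.8632)

θ' = 0.2618 + -0.75·1.5 = -0.8632
R = v/ω = -1.0/-0.75 = 1.3333
x' = 3 + 1.3333·(sin -0.8632 − sin 0.2618) = 1.6417
y' = 3.5 − 1.3333·(cos -0.8632 − cos 0.2618) = 3.9212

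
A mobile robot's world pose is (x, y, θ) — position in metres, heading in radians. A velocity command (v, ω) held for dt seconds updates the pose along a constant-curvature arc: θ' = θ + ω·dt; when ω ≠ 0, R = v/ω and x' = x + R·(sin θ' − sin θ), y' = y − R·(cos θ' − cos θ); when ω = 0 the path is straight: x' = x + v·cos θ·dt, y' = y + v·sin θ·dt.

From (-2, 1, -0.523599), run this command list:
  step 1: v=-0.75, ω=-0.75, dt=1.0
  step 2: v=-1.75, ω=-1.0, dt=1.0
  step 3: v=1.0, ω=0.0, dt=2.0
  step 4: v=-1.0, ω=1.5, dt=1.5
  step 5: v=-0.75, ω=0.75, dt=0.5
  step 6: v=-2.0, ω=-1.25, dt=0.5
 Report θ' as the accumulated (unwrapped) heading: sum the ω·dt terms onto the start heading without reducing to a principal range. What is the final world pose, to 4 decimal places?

step 1: θ'=-1.2736 (R=1.0000) → pose (-2.4562, 1.5732, -1.2736)
step 2: θ'=-2.2736 (R=1.7500) → pose (-2.1182, 3.2168, -2.2736)
step 3: θ'=-2.2736 (straight) → pose (-3.4109, 1.6907, -2.2736)
step 4: θ'=-0.0236 (R=-0.6667) → pose (-3.9039, 2.7881, -0.0236)
step 5: θ'=0.3514 (R=-1.0000) → pose (-4.2717, 2.7273, 0.3514)
step 6: θ'=-0.2736 (R=1.6000) → pose (-5.2547, 2.6890, -0.2736)

(-5.2547, 2.6890, -0.2736)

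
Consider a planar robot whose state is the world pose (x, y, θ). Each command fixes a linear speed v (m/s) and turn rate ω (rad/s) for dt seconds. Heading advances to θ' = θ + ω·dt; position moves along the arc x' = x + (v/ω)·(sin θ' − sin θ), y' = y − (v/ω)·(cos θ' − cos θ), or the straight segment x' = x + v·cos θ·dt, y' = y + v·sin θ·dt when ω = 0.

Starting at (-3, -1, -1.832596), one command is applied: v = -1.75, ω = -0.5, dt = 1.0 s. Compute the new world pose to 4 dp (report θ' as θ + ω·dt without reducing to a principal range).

θ' = -1.8326 + -0.5·1.0 = -2.3326
R = v/ω = -1.75/-0.5 = 3.5000
x' = -3 + 3.5000·(sin -2.3326 − sin -1.8326) = -2.1518
y' = -1 − 3.5000·(cos -2.3326 − cos -1.8326) = 0.5099

(-2.1518, 0.5099, -2.3326)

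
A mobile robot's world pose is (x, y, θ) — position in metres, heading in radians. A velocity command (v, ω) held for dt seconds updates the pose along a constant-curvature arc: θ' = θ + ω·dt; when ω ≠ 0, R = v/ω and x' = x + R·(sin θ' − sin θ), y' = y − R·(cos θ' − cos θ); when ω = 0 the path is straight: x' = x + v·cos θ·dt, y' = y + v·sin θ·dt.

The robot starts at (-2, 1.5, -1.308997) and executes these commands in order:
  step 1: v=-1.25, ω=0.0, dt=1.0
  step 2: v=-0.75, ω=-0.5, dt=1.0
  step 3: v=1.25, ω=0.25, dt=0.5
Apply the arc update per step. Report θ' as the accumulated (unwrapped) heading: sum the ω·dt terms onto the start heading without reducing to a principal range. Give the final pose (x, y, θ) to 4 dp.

step 1: θ'=-1.3090 (straight) → pose (-2.3235, 2.7074, -1.3090)
step 2: θ'=-1.8090 (R=1.5000) → pose (-2.3323, 3.4496, -1.8090)
step 3: θ'=-1.6840 (R=5.0000) → pose (-2.4415, 2.8346, -1.6840)

(-2.4415, 2.8346, -1.6840)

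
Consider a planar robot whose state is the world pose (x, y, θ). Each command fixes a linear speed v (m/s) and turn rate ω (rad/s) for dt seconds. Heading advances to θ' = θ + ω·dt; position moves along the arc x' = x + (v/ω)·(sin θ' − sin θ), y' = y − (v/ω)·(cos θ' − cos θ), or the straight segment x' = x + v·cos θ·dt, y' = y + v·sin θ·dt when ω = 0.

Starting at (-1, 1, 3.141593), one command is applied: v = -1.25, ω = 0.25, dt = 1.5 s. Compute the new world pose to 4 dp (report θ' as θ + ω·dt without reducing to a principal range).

(0.8314, 1.3475, 3.5166)

θ' = 3.1416 + 0.25·1.5 = 3.5166
R = v/ω = -1.25/0.25 = -5.0000
x' = -1 + -5.0000·(sin 3.5166 − sin 3.1416) = 0.8314
y' = 1 − -5.0000·(cos 3.5166 − cos 3.1416) = 1.3475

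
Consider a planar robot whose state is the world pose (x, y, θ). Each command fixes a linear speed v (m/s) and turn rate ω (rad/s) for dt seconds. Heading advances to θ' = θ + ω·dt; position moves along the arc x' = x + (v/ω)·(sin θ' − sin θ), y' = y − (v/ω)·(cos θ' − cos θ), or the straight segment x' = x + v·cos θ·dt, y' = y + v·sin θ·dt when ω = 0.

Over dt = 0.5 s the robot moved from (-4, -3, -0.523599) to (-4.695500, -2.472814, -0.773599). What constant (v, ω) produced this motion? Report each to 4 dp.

Δθ = -0.773599 − -0.523599 = -0.250000
ω = Δθ/dt = -0.250000/0.5 = -0.5000
R = Δx/(sin θ' − sin θ) = 3.5000
v = R·ω = 3.5000·-0.5000 = -1.7500

v = -1.7500, ω = -0.5000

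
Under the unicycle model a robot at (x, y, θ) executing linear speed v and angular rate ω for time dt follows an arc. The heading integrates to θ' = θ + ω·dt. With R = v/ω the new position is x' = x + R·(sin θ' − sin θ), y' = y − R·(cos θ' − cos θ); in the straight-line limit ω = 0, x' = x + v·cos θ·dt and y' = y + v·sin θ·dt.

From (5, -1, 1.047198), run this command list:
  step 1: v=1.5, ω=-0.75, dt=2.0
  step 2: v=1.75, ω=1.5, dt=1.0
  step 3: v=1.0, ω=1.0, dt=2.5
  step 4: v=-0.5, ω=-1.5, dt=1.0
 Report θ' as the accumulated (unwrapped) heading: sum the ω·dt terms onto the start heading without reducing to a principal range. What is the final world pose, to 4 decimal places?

step 1: θ'=-0.4528 (R=-2.0000) → pose (7.6070, -0.2015, -0.4528)
step 2: θ'=1.0472 (R=1.1667) → pose (9.1278, 0.2642, 1.0472)
step 3: θ'=3.5472 (R=1.0000) → pose (7.8672, 1.6831, 3.5472)
step 4: θ'=2.0472 (R=0.3333) → pose (8.2949, 1.5297, 2.0472)

(8.2949, 1.5297, 2.0472)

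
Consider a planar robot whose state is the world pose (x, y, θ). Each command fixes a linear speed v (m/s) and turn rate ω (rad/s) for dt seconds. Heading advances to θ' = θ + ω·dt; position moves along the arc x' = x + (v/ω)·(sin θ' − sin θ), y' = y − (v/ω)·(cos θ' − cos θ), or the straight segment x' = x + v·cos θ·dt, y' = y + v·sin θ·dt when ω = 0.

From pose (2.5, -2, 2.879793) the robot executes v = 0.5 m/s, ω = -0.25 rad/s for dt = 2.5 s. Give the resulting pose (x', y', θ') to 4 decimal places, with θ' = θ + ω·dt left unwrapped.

θ' = 2.8798 + -0.25·2.5 = 2.2548
R = v/ω = 0.5/-0.25 = -2.0000
x' = 2.5 + -2.0000·(sin 2.2548 − sin 2.8798) = 1.4675
y' = -2 − -2.0000·(cos 2.2548 − cos 2.8798) = -1.3319

(1.4675, -1.3319, 2.2548)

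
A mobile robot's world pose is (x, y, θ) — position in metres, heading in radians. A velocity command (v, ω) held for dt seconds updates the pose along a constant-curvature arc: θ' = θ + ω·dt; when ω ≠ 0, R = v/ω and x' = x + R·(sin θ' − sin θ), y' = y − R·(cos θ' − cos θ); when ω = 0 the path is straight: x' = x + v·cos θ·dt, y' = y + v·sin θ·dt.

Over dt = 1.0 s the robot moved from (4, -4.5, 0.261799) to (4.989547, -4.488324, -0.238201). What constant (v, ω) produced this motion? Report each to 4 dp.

v = 1.0000, ω = -0.5000

Δθ = -0.238201 − 0.261799 = -0.500000
ω = Δθ/dt = -0.500000/1.0 = -0.5000
R = Δx/(sin θ' − sin θ) = -2.0000
v = R·ω = -2.0000·-0.5000 = 1.0000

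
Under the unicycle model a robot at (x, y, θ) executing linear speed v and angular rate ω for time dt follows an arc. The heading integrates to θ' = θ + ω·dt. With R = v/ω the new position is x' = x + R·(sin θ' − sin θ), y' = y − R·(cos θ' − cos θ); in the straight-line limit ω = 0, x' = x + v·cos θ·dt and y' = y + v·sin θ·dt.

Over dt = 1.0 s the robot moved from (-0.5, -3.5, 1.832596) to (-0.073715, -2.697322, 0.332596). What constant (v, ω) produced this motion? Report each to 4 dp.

v = 1.0000, ω = -1.5000

Δθ = 0.332596 − 1.832596 = -1.500000
ω = Δθ/dt = -1.500000/1.0 = -1.5000
R = −Δy/(cos θ' − cos θ) = -0.6667
v = R·ω = -0.6667·-1.5000 = 1.0000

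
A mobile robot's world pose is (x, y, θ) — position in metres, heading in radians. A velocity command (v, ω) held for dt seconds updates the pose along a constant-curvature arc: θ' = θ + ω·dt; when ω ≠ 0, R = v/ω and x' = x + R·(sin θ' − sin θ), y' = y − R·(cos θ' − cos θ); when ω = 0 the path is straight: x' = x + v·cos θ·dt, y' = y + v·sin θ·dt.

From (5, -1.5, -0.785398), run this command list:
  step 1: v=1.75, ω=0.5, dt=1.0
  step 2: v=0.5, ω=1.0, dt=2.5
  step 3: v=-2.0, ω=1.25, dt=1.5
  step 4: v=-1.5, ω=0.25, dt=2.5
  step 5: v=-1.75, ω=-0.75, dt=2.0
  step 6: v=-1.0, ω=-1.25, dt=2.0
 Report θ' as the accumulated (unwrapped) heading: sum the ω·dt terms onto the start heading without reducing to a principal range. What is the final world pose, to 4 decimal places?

step 1: θ'=-0.2854 (R=3.5000) → pose (6.4895, -2.3835, -0.2854)
step 2: θ'=2.2146 (R=0.5000) → pose (7.0302, -1.6037, 2.2146)
step 3: θ'=4.0896 (R=-1.6000) → pose (9.6095, -1.5765, 4.0896)
step 4: θ'=4.7146 (R=-6.0000) → pose (10.7359, 1.9365, 4.7146)
step 5: θ'=3.2146 (R=2.3333) → pose (12.8991, 4.2688, 3.2146)
step 6: θ'=0.7146 (R=0.8000) → pose (13.4817, 2.8667, 0.7146)

(13.4817, 2.8667, 0.7146)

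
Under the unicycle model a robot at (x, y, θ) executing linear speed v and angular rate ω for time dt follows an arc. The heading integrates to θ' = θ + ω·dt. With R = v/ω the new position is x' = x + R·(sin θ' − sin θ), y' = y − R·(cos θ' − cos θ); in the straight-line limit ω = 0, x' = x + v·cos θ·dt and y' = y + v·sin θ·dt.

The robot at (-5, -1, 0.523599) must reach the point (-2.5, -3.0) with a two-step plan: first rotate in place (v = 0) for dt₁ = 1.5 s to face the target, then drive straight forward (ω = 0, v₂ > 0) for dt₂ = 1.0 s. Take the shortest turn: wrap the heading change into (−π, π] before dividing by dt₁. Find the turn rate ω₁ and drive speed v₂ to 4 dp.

ω₁ = -0.7989, v₂ = 3.2016

heading to target = atan2(-3−-1, -2.5−-5) = -0.6747
Δθ = wrap(-0.6747 − 0.5236) = -1.1983; ω₁ = Δθ/dt₁ = -0.7989
distance = √((-2.5−-5)² + (-3−-1)²) = 3.2016; v₂ = distance/dt₂ = 3.2016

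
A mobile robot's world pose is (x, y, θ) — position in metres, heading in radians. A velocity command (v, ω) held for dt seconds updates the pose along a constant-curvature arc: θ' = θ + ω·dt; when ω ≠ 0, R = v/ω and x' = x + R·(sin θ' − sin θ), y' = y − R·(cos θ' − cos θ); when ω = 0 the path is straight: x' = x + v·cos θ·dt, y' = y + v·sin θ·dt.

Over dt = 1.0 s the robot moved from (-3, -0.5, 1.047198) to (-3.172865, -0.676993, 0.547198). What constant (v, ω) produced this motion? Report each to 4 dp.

Δθ = 0.547198 − 1.047198 = -0.500000
ω = Δθ/dt = -0.500000/1.0 = -0.5000
R = −Δy/(cos θ' − cos θ) = 0.5000
v = R·ω = 0.5000·-0.5000 = -0.2500

v = -0.2500, ω = -0.5000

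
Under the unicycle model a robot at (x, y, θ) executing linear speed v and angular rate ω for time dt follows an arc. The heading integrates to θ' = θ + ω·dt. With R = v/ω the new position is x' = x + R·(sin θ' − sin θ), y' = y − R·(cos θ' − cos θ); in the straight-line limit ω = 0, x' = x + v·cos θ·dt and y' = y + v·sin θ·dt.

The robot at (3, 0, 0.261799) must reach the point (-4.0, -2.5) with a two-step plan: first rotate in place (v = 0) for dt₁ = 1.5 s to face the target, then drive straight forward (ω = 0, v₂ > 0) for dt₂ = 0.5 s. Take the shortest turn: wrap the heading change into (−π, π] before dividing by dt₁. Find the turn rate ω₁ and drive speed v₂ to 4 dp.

heading to target = atan2(-2.5−0, -4−3) = -2.7986
Δθ = wrap(-2.7986 − 0.2618) = -3.0604; ω₁ = Δθ/dt₁ = -2.0402
distance = √((-4−3)² + (-2.5−0)²) = 7.4330; v₂ = distance/dt₂ = 14.8661

ω₁ = -2.0402, v₂ = 14.8661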